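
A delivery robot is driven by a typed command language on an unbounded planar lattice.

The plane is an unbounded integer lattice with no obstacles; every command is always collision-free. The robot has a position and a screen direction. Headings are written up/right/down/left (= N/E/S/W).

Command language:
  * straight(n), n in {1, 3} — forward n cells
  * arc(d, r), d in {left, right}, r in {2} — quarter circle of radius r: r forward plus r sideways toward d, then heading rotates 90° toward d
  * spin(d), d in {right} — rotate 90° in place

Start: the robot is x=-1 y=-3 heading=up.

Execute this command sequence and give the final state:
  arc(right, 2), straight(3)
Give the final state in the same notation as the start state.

start: x=-1 y=-3 heading=up
1. arc(right, 2) → x=1 y=-1 heading=right
2. straight(3) → x=4 y=-1 heading=right

x=4 y=-1 heading=right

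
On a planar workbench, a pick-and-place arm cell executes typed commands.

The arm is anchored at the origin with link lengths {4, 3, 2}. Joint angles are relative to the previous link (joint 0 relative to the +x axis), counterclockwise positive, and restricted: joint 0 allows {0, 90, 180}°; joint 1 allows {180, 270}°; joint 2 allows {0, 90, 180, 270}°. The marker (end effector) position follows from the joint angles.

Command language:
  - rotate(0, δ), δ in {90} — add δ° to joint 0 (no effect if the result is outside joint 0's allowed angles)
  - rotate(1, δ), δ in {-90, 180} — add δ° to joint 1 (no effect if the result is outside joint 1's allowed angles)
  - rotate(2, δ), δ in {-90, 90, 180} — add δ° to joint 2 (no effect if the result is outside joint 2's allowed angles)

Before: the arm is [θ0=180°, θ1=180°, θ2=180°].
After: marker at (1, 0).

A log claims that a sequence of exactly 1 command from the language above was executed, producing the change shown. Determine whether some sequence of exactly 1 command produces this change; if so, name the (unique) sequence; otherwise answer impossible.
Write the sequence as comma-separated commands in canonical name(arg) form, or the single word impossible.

initial: [θ0=180°, θ1=180°, θ2=180°]
[1] after rotate(2, 180): [θ0=180°, θ1=180°, θ2=0°]
no rival 1-sequence matches.

rotate(2, 180)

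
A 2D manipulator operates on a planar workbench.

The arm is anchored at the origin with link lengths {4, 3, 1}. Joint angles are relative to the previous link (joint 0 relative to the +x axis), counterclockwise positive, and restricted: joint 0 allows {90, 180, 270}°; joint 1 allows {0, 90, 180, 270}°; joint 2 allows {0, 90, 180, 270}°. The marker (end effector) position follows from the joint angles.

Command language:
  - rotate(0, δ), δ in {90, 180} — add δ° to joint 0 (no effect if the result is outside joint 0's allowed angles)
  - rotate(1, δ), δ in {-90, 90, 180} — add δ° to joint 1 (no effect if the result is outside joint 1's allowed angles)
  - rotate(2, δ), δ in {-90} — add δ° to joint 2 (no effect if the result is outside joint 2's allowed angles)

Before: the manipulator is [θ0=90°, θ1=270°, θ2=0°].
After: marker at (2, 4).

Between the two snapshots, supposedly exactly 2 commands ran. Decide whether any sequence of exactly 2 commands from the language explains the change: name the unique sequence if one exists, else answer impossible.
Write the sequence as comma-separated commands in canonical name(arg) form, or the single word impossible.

begin: [θ0=90°, θ1=270°, θ2=0°]
t=1 rotate(2, -90) ⇒ [θ0=90°, θ1=270°, θ2=270°]
t=2 rotate(2, -90) ⇒ [θ0=90°, θ1=270°, θ2=180°]
no rival 2-sequence matches.

rotate(2, -90), rotate(2, -90)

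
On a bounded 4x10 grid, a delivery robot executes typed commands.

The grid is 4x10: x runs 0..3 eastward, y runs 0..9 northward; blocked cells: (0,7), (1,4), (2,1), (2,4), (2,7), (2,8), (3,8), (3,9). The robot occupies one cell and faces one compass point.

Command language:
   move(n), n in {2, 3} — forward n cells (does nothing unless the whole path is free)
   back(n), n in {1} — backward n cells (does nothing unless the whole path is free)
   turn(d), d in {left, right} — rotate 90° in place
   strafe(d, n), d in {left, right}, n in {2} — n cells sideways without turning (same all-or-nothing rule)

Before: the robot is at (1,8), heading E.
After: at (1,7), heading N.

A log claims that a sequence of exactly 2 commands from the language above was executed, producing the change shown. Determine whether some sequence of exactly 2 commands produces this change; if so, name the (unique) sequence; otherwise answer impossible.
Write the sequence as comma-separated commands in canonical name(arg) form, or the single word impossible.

turn(left), back(1)

key: running back(1) before turn(left) would end elsewhere — order is forced
from: at (1,8), heading E
step 1 (turn(left)): at (1,8), heading N
step 2 (back(1)): at (1,7), heading N
no other 2-command option fits: unique.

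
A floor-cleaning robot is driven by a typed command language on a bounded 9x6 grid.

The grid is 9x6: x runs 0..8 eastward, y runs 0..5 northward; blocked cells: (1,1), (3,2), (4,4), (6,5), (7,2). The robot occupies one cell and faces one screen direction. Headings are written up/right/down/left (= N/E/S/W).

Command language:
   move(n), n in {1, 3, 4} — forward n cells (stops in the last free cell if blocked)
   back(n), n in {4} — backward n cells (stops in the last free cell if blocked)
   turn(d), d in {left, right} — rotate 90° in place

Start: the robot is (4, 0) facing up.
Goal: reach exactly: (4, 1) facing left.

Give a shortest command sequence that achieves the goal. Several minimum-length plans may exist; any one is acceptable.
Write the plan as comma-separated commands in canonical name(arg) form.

start: (4, 0) facing up
1. move(1) → (4, 1) facing up
2. turn(left) → (4, 1) facing left
minimal: 2 command(s), checked below 2.

move(1), turn(left)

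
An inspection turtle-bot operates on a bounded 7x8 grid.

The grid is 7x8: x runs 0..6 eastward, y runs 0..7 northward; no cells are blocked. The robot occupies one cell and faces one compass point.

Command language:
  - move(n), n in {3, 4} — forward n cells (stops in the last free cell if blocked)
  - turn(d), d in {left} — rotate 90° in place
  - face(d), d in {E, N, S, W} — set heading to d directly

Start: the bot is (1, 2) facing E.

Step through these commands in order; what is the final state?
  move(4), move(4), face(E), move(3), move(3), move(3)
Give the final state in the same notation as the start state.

(6, 2) facing E

from: (1, 2) facing E
1. move(4) → (5, 2) facing E
2. move(4) → (6, 2) facing E
3. face(E) → (6, 2) facing E
4. move(3) → (6, 2) facing E
5. move(3) → (6, 2) facing E
6. move(3) → (6, 2) facing E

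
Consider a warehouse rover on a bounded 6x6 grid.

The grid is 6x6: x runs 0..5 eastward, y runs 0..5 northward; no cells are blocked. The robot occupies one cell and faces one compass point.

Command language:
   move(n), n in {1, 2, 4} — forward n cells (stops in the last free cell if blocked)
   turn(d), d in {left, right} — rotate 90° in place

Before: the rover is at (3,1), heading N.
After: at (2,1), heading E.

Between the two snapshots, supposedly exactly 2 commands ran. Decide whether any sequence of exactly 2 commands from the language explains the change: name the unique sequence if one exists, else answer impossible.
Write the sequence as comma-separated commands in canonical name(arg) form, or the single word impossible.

every 2-command combo misses the target.

impossible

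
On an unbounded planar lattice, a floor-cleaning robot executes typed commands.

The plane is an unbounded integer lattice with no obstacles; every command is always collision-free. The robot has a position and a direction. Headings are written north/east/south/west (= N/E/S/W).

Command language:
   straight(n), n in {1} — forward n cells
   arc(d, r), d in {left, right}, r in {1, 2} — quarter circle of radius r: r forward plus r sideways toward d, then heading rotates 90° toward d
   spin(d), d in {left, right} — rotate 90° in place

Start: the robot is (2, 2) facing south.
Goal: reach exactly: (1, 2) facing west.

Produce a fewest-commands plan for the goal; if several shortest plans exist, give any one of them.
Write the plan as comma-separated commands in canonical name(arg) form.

spin(right), straight(1)

begin: (2, 2) facing south
[1] after spin(right): (2, 2) facing west
[2] after straight(1): (1, 2) facing west
minimal: 2 command(s), checked below 2.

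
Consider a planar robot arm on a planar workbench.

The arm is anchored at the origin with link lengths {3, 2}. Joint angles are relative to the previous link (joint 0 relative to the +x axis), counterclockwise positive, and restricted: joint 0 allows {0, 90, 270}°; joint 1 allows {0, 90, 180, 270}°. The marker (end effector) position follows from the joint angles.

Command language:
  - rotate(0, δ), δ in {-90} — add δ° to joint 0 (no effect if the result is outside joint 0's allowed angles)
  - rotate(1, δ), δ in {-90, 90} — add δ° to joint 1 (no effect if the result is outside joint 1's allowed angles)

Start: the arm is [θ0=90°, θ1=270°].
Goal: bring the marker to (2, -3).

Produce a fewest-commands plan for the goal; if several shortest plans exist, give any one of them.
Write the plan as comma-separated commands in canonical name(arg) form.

t0: [θ0=90°, θ1=270°]
[1] after rotate(0, -90): [θ0=0°, θ1=270°]
[2] after rotate(0, -90): [θ0=270°, θ1=270°]
[3] after rotate(1, 90): [θ0=270°, θ1=0°]
[4] after rotate(1, 90): [θ0=270°, θ1=90°]
minimal: 4 command(s), checked below 4.

rotate(0, -90), rotate(0, -90), rotate(1, 90), rotate(1, 90)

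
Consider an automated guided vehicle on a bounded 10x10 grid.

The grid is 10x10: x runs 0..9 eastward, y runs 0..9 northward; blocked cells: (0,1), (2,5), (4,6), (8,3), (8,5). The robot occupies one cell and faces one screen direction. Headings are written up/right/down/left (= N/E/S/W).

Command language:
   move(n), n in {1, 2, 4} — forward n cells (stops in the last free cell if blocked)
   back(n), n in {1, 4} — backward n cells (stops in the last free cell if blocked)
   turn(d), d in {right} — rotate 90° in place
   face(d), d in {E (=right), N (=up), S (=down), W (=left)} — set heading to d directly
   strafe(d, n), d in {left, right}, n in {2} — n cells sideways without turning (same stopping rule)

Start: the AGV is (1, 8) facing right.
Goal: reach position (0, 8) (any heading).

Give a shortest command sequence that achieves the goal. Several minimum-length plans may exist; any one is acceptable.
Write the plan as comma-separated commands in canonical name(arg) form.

back(4)

initial: (1, 8) facing right
1. back(4) → (0, 8) facing right
shorter routes all fall short; 1 is best.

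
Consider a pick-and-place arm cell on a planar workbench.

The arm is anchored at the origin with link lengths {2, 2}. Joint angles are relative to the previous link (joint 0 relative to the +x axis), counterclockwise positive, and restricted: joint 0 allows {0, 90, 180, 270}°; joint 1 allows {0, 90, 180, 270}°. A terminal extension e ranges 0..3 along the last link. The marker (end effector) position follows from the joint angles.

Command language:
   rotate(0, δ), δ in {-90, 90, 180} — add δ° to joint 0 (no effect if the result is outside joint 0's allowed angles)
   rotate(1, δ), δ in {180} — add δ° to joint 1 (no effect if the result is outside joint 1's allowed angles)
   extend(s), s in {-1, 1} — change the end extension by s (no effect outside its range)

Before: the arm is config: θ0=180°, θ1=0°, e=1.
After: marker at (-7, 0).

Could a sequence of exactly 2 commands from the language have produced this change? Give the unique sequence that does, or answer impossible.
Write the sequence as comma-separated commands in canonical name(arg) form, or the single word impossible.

begin: config: θ0=180°, θ1=0°, e=1
[1] after extend(1): config: θ0=180°, θ1=0°, e=2
[2] after extend(1): config: θ0=180°, θ1=0°, e=3
uniquely the one of 36 2-step routes that fits.

extend(1), extend(1)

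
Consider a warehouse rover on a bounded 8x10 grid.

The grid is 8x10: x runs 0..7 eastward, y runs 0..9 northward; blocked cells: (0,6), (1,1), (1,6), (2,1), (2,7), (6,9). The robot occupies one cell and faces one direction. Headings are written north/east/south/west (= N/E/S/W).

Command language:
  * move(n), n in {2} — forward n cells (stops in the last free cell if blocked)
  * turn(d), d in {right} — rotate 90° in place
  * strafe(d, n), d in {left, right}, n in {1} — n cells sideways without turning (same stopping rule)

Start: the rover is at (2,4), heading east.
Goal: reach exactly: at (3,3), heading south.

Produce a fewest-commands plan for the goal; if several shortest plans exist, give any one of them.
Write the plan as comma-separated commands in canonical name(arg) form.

start: at (2,4), heading east
1. strafe(right, 1) → at (2,3), heading east
2. turn(right) → at (2,3), heading south
3. strafe(left, 1) → at (3,3), heading south
minimal: 3 command(s), checked below 3.

strafe(right, 1), turn(right), strafe(left, 1)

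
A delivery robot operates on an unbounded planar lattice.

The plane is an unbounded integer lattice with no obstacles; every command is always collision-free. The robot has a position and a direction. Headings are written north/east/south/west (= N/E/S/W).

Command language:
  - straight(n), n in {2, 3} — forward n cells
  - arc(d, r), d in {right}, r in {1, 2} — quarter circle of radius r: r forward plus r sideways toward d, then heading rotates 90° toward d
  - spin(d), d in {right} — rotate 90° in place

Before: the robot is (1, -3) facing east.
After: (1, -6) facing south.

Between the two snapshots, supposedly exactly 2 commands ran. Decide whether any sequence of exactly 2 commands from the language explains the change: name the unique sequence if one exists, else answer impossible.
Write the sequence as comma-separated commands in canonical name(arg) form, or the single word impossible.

key: running straight(3) before spin(right) would end elsewhere — order is forced
begin: (1, -3) facing east
t=1 spin(right) ⇒ (1, -3) facing south
t=2 straight(3) ⇒ (1, -6) facing south
uniquely the one of 25 2-step routes that fits.

spin(right), straight(3)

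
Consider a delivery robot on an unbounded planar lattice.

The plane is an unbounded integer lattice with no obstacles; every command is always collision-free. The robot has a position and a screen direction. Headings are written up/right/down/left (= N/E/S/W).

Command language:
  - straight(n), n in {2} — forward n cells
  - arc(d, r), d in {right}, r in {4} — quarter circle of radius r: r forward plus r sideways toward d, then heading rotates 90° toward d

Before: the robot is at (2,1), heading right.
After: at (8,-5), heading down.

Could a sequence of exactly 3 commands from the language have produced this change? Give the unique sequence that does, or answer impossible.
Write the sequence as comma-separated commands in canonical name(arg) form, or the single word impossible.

key: cell and facing (now S) both changed — the 3 commands mix motion and turning
start: at (2,1), heading right
step 1 (straight(2)): at (4,1), heading right
step 2 (arc(right, 4)): at (8,-3), heading down
step 3 (straight(2)): at (8,-5), heading down
all 8 alternatives checked — unique.

straight(2), arc(right, 4), straight(2)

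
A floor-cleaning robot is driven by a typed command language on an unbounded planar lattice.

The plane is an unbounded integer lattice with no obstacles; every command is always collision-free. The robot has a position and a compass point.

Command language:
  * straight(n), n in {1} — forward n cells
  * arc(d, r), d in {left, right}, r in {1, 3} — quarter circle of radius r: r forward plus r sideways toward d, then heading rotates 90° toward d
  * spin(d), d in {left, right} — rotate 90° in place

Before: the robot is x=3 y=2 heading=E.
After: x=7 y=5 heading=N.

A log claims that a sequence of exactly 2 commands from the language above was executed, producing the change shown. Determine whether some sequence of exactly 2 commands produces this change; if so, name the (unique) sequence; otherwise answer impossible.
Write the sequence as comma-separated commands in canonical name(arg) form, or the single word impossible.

key: cell and facing (now N) both changed — the 2 commands mix motion and turning
t0: x=3 y=2 heading=E
1. straight(1) → x=4 y=2 heading=E
2. arc(left, 3) → x=7 y=5 heading=N
no rival 2-sequence matches.

straight(1), arc(left, 3)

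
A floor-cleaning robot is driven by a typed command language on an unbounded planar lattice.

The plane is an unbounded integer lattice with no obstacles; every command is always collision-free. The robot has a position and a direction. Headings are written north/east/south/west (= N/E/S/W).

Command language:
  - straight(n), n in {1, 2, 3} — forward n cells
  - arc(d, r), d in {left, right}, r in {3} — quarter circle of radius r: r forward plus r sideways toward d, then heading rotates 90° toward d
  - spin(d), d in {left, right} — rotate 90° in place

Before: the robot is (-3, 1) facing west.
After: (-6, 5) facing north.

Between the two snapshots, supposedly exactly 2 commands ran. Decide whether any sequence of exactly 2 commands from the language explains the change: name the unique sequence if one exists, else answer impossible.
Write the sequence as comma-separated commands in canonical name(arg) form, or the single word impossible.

arc(right, 3), straight(1)

key: cell and facing (now N) both changed — the 2 commands mix motion and turning
begin: (-3, 1) facing west
t=1 arc(right, 3) ⇒ (-6, 4) facing north
t=2 straight(1) ⇒ (-6, 5) facing north
all 49 alternatives checked — unique.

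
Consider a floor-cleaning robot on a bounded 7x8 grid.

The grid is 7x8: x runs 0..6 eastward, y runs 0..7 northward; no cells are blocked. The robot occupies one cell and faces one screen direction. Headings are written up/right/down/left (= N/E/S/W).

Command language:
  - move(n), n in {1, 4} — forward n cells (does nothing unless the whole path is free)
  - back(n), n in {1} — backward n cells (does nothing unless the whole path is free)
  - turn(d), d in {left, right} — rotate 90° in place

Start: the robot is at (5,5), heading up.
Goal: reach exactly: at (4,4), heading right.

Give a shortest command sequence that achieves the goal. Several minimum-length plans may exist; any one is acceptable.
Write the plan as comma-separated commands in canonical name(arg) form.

back(1), turn(right), back(1)

from: at (5,5), heading up
t=1 back(1) ⇒ at (5,4), heading up
t=2 turn(right) ⇒ at (5,4), heading right
t=3 back(1) ⇒ at (4,4), heading right
minimal: 3 command(s), checked below 3.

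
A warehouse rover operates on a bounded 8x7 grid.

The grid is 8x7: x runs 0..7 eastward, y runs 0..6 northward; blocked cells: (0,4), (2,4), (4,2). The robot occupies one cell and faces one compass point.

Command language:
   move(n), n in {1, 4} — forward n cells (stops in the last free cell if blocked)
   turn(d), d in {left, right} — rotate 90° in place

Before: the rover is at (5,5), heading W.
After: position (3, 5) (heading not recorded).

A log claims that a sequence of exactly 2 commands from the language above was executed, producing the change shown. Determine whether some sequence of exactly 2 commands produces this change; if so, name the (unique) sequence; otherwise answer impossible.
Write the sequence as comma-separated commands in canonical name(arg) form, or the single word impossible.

begin: at (5,5), heading W
[1] after move(1): at (4,5), heading W
[2] after move(1): at (3,5), heading W
uniquely the one of 16 2-step routes that fits.

move(1), move(1)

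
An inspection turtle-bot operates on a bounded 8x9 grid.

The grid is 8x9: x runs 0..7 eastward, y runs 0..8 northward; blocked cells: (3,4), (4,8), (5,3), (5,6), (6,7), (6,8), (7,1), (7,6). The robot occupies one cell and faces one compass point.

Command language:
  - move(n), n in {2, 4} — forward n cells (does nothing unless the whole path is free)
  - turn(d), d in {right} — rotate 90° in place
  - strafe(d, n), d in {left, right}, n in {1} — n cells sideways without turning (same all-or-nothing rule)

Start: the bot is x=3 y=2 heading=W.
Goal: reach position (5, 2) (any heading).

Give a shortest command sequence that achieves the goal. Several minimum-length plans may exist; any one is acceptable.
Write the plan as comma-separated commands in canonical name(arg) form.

turn(right), strafe(right, 1), strafe(right, 1)

start: x=3 y=2 heading=W
[1] after turn(right): x=3 y=2 heading=N
[2] after strafe(right, 1): x=4 y=2 heading=N
[3] after strafe(right, 1): x=5 y=2 heading=N
no 2-step plan works, so 3 is optimal.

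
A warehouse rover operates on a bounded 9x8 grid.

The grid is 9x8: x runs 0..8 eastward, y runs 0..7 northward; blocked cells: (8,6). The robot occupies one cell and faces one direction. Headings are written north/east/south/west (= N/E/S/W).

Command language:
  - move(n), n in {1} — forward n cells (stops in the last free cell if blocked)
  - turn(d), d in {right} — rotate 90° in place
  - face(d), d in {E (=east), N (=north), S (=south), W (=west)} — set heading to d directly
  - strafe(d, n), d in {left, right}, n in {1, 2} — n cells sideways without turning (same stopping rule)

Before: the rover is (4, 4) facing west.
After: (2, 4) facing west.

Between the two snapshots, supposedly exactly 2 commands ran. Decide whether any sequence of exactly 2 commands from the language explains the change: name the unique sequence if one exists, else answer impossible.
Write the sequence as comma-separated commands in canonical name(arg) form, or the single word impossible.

move(1), move(1)

key: still facing W at the end — nothing in the sequence rotates
t0: (4, 4) facing west
[1] after move(1): (3, 4) facing west
[2] after move(1): (2, 4) facing west
all 100 alternatives checked — unique.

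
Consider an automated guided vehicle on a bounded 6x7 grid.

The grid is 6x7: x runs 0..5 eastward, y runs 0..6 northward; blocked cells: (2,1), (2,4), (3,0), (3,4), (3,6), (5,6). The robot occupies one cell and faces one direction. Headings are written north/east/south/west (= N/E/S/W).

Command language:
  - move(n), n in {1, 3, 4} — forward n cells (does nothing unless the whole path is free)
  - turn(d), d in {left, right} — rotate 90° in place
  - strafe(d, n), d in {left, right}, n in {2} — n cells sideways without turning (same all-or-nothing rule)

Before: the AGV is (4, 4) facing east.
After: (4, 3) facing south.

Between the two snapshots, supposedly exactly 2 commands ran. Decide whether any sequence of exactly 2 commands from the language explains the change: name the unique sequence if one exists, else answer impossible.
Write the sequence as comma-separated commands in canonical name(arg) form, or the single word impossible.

turn(right), move(1)

key: running move(1) before turn(right) would end elsewhere — order is forced
begin: (4, 4) facing east
t=1 turn(right) ⇒ (4, 4) facing south
t=2 move(1) ⇒ (4, 3) facing south
all 49 alternatives checked — unique.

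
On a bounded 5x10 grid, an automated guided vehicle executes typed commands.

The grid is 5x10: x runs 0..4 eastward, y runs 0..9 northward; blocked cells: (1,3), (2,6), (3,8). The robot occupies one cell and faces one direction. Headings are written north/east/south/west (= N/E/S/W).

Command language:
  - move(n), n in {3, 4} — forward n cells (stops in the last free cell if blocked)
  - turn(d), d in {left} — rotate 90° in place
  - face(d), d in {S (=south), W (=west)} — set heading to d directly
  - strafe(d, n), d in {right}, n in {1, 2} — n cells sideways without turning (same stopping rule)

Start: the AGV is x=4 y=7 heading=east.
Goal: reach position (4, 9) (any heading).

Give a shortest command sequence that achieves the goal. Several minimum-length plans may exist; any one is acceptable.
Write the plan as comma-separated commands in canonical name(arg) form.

face(W), strafe(right, 2)

start: x=4 y=7 heading=east
[1] after face(W): x=4 y=7 heading=west
[2] after strafe(right, 2): x=4 y=9 heading=west
minimal: 2 command(s), checked below 2.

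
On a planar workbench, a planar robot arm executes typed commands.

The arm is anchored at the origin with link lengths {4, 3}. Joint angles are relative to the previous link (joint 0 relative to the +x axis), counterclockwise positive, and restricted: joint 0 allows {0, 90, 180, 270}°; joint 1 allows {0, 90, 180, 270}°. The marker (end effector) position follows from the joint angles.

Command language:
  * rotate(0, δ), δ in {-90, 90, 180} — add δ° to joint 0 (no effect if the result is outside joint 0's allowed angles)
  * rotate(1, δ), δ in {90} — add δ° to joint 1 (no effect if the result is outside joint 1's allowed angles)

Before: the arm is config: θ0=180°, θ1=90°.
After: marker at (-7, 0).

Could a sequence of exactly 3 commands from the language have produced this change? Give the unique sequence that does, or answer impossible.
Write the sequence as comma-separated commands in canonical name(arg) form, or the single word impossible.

rotate(1, 90), rotate(1, 90), rotate(1, 90)

from: config: θ0=180°, θ1=90°
[1] after rotate(1, 90): config: θ0=180°, θ1=180°
[2] after rotate(1, 90): config: θ0=180°, θ1=270°
[3] after rotate(1, 90): config: θ0=180°, θ1=0°
all 64 alternatives checked — unique.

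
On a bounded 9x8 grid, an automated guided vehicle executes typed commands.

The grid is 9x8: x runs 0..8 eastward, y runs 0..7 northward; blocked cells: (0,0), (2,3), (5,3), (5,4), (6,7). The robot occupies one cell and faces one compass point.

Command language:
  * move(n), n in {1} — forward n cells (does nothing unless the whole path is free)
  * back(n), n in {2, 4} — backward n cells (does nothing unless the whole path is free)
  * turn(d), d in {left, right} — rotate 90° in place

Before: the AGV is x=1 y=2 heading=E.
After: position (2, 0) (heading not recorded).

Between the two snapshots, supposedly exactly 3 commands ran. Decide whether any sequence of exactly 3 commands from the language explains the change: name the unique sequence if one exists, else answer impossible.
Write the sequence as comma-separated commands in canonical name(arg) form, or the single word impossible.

move(1), turn(left), back(2)

key: running back(2) before move(1) would end elsewhere — order is forced
initial: x=1 y=2 heading=E
1. move(1) → x=2 y=2 heading=E
2. turn(left) → x=2 y=2 heading=N
3. back(2) → x=2 y=0 heading=N
no rival 3-sequence matches.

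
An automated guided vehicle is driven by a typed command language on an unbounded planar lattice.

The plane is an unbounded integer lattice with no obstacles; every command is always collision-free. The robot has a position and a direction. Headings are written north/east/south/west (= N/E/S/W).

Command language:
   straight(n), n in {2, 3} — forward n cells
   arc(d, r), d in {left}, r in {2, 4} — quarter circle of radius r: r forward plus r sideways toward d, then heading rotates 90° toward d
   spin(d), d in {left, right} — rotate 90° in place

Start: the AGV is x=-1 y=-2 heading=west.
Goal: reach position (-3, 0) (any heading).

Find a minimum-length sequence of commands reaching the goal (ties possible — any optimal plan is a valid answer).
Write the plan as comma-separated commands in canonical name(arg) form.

begin: x=-1 y=-2 heading=west
1. spin(right) → x=-1 y=-2 heading=north
2. arc(left, 2) → x=-3 y=0 heading=west
nothing shorter than 2 reaches the goal.

spin(right), arc(left, 2)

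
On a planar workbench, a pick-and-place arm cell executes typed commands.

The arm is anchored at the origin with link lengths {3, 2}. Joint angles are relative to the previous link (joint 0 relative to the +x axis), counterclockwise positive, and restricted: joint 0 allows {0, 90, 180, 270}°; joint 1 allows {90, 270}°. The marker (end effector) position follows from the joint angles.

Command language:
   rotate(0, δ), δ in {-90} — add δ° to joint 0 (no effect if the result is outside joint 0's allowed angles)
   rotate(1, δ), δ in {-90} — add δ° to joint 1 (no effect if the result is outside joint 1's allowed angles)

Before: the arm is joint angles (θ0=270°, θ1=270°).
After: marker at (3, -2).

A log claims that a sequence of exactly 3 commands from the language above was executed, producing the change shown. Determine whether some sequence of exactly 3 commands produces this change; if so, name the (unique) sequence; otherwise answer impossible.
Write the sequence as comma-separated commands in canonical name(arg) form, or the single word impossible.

rotate(0, -90), rotate(0, -90), rotate(0, -90)

start: joint angles (θ0=270°, θ1=270°)
[1] after rotate(0, -90): joint angles (θ0=180°, θ1=270°)
[2] after rotate(0, -90): joint angles (θ0=90°, θ1=270°)
[3] after rotate(0, -90): joint angles (θ0=0°, θ1=270°)
uniquely the one of 8 3-step routes that fits.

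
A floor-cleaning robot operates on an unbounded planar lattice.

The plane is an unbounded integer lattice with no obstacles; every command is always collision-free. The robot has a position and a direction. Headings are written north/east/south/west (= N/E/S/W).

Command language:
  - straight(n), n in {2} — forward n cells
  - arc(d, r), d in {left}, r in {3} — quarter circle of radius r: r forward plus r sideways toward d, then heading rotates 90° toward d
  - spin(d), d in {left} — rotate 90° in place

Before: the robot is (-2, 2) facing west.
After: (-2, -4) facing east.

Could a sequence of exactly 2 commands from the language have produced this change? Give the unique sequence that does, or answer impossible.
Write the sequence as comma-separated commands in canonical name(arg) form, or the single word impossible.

key: cell and facing (now E) both changed — the 2 commands mix motion and turning
from: (-2, 2) facing west
step 1 (arc(left, 3)): (-5, -1) facing south
step 2 (arc(left, 3)): (-2, -4) facing east
all 9 alternatives checked — unique.

arc(left, 3), arc(left, 3)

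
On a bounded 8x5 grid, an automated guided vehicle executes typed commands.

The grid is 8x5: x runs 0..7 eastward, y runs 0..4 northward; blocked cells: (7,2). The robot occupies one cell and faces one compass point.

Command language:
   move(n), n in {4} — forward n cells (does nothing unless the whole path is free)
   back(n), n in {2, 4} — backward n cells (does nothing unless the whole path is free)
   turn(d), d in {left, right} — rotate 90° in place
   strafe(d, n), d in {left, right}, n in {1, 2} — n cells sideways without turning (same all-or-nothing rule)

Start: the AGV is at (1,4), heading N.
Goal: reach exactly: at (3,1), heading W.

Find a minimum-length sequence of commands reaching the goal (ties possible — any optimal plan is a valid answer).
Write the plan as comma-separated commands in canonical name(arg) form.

back(4), strafe(right, 2), turn(left), strafe(right, 1)

start: at (1,4), heading N
t=1 back(4) ⇒ at (1,0), heading N
t=2 strafe(right, 2) ⇒ at (3,0), heading N
t=3 turn(left) ⇒ at (3,0), heading W
t=4 strafe(right, 1) ⇒ at (3,1), heading W
minimal: 4 command(s), checked below 4.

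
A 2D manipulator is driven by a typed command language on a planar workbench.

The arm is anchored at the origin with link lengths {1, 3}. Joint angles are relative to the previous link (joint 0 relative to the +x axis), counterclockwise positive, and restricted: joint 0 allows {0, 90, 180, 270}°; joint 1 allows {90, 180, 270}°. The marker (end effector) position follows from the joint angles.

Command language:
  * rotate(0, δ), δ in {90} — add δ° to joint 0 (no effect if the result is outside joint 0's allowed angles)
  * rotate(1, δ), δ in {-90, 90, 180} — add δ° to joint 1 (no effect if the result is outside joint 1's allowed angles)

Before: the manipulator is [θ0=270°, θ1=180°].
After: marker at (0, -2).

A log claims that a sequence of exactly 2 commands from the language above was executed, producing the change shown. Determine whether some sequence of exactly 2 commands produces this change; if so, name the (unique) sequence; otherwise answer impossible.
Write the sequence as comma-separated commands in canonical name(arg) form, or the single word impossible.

rotate(0, 90), rotate(0, 90)

t0: [θ0=270°, θ1=180°]
t=1 rotate(0, 90) ⇒ [θ0=0°, θ1=180°]
t=2 rotate(0, 90) ⇒ [θ0=90°, θ1=180°]
all 16 alternatives checked — unique.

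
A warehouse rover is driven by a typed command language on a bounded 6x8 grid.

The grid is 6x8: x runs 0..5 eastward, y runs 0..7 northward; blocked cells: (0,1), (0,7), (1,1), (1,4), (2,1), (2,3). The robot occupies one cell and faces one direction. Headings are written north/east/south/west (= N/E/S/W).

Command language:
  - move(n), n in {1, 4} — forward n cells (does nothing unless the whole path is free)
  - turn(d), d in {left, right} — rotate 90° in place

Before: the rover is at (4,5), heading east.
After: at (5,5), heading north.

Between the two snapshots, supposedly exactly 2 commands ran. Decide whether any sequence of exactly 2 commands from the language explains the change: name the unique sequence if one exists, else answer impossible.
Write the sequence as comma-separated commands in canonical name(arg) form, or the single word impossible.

key: cell and facing (now N) both changed — the 2 commands mix motion and turning
start: at (4,5), heading east
step 1 (move(1)): at (5,5), heading east
step 2 (turn(left)): at (5,5), heading north
no other 2-command option fits: unique.

move(1), turn(left)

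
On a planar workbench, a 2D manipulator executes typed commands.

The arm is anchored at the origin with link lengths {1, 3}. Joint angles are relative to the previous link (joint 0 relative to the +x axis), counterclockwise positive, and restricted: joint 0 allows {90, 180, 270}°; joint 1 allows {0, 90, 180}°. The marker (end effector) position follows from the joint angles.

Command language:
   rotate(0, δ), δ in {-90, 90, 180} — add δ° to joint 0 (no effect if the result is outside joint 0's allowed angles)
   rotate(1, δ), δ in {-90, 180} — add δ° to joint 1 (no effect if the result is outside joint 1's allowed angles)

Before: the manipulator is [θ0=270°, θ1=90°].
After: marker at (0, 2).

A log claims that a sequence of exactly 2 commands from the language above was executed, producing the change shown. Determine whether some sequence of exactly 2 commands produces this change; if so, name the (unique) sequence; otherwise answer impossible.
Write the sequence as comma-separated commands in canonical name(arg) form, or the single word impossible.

rotate(1, -90), rotate(1, 180)

key: order matters: swapping rotate(1, -90) and rotate(1, 180) lands elsewhere
start: [θ0=270°, θ1=90°]
t=1 rotate(1, -90) ⇒ [θ0=270°, θ1=0°]
t=2 rotate(1, 180) ⇒ [θ0=270°, θ1=180°]
no rival 2-sequence matches.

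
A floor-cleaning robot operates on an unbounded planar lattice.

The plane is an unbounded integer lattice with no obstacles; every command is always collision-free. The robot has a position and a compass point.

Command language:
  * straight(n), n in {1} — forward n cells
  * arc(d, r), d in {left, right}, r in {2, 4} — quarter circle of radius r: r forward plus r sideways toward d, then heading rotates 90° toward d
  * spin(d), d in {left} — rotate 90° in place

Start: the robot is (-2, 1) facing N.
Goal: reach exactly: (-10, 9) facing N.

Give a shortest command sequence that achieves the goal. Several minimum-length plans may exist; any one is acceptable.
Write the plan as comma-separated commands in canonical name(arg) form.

arc(left, 4), arc(right, 4)

begin: (-2, 1) facing N
step 1 (arc(left, 4)): (-6, 5) facing W
step 2 (arc(right, 4)): (-10, 9) facing N
nothing shorter than 2 reaches the goal.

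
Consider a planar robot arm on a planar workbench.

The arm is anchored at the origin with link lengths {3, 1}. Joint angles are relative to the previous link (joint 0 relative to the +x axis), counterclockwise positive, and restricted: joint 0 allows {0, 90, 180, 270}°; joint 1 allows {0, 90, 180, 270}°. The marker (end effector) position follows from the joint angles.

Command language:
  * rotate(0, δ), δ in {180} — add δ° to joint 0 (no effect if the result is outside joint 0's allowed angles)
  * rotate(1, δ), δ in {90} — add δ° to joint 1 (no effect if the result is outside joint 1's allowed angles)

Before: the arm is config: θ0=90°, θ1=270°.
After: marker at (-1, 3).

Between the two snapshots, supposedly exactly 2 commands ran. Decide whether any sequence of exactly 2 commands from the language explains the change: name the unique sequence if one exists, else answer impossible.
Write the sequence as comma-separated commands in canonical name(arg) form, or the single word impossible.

begin: config: θ0=90°, θ1=270°
step 1 (rotate(1, 90)): config: θ0=90°, θ1=0°
step 2 (rotate(1, 90)): config: θ0=90°, θ1=90°
uniquely the one of 4 2-step routes that fits.

rotate(1, 90), rotate(1, 90)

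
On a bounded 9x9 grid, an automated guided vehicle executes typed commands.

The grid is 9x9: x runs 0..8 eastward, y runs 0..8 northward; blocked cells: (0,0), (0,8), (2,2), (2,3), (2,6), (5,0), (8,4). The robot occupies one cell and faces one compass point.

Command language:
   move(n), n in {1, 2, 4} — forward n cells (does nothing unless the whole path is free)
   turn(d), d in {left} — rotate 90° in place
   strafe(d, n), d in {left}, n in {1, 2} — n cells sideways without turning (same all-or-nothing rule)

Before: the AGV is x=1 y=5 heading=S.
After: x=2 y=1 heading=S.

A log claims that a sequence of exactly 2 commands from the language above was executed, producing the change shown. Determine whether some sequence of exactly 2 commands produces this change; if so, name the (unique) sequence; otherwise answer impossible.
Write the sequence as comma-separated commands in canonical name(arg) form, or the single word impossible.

key: still facing S at the end — nothing in the sequence rotates
t0: x=1 y=5 heading=S
[1] after move(4): x=1 y=1 heading=S
[2] after strafe(left, 1): x=2 y=1 heading=S
no other 2-command option fits: unique.

move(4), strafe(left, 1)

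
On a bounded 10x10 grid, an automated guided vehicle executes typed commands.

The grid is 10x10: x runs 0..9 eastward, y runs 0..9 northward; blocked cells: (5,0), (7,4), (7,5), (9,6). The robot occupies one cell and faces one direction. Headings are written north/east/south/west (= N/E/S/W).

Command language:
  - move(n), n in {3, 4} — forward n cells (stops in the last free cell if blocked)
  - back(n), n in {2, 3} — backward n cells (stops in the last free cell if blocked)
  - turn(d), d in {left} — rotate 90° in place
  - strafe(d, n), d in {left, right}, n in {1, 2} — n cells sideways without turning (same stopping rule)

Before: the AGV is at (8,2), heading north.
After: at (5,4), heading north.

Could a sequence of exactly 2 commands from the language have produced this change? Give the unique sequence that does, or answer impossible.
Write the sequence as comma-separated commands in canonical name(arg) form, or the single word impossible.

impossible

all 81 sequences checked — none match.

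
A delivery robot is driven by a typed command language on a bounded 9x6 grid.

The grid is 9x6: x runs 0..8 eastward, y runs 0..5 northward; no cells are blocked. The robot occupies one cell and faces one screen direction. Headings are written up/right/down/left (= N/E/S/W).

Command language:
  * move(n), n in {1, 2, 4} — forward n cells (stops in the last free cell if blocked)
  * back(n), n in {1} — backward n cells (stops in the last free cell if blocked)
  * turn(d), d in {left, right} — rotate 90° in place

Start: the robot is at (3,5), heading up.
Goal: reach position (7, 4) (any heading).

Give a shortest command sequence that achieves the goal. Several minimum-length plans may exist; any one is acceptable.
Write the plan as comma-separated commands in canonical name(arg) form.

begin: at (3,5), heading up
1. back(1) → at (3,4), heading up
2. turn(right) → at (3,4), heading right
3. move(4) → at (7,4), heading right
nothing shorter than 3 reaches the goal.

back(1), turn(right), move(4)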